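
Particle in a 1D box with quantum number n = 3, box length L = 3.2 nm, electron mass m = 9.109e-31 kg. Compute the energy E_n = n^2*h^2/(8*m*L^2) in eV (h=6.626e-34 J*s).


E = n^2 * h^2 / (8 * m * L^2)
= 3^2 * (6.626e-34)^2 / (8 * 9.109e-31 * (3.2e-9)^2)
= 9 * 4.3904e-67 / (8 * 9.109e-31 * 1.0240e-17)
= 5.2952e-20 J
= 0.3305 eV

0.3305


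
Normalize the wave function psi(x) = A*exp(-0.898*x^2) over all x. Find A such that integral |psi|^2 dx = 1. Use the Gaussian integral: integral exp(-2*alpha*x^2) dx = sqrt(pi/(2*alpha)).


integral |psi|^2 dx = A^2 * sqrt(pi/(2*alpha)) = 1
A^2 = sqrt(2*alpha/pi)
= sqrt(2 * 0.898 / pi)
= 0.756098
A = sqrt(0.756098)
= 0.8695

0.8695


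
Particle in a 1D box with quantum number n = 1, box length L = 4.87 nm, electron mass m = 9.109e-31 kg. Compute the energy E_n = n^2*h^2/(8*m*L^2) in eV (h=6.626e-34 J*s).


E = n^2 * h^2 / (8 * m * L^2)
= 1^2 * (6.626e-34)^2 / (8 * 9.109e-31 * (4.87e-9)^2)
= 1 * 4.3904e-67 / (8 * 9.109e-31 * 2.3717e-17)
= 2.5403e-21 J
= 0.0159 eV

0.0159


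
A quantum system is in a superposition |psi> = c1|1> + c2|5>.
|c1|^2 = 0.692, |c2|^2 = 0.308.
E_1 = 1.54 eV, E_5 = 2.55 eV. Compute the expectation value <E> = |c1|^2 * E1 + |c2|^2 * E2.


<E> = |c1|^2 * E1 + |c2|^2 * E2
= 0.692 * 1.54 + 0.308 * 2.55
= 1.0657 + 0.7854
= 1.8511 eV

1.8511


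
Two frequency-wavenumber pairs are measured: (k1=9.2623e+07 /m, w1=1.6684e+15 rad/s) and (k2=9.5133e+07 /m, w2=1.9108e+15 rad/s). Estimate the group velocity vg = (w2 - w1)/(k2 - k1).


vg = (w2 - w1) / (k2 - k1)
= (1.9108e+15 - 1.6684e+15) / (9.5133e+07 - 9.2623e+07)
= 2.4240e+14 / 2.5100e+06
= 9.6574e+07 m/s

9.6574e+07


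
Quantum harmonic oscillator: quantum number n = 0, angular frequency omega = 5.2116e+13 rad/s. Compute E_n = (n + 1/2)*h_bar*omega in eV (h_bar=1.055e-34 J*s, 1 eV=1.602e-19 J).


E = (n + 1/2) * h_bar * omega
= (0 + 0.5) * 1.055e-34 * 5.2116e+13
= 0.5 * 5.4982e-21
= 2.7491e-21 J
= 0.0172 eV

0.0172


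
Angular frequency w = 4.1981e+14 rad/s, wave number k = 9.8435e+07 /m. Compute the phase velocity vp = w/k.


vp = w / k
= 4.1981e+14 / 9.8435e+07
= 4.2648e+06 m/s

4.2648e+06


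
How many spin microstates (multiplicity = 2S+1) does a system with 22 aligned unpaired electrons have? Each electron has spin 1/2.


Total spin S = N * (1/2) = 22 * 0.5 = 11.0
Spin multiplicity = 2S + 1
= 2 * 11.0 + 1
= 23

23


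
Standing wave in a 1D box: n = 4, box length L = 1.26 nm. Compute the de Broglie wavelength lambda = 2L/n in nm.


lambda = 2L / n
= 2 * 1.26 / 4
= 2.52 / 4
= 0.63 nm

0.63


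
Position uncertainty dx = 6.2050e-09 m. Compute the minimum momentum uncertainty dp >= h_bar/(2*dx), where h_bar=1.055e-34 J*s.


dp = h_bar / (2 * dx)
= 1.055e-34 / (2 * 6.2050e-09)
= 1.055e-34 / 1.2410e-08
= 8.5012e-27 kg*m/s

8.5012e-27


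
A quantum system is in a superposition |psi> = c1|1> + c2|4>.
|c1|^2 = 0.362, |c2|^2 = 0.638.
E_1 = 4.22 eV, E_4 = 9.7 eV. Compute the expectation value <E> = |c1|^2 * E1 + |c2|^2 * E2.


<E> = |c1|^2 * E1 + |c2|^2 * E2
= 0.362 * 4.22 + 0.638 * 9.7
= 1.5276 + 6.1886
= 7.7162 eV

7.7162


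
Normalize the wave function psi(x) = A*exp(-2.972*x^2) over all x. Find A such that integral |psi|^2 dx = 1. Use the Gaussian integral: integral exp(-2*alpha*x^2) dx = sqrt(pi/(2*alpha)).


integral |psi|^2 dx = A^2 * sqrt(pi/(2*alpha)) = 1
A^2 = sqrt(2*alpha/pi)
= sqrt(2 * 2.972 / pi)
= 1.375512
A = sqrt(1.375512)
= 1.1728

1.1728


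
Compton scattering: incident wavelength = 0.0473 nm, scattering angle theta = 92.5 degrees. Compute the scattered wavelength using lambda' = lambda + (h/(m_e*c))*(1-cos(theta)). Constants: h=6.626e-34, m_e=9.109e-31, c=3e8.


Compton wavelength: h/(m_e*c) = 2.4247e-12 m
d_lambda = 2.4247e-12 * (1 - cos(92.5 deg))
= 2.4247e-12 * 1.043619
= 2.5305e-12 m = 0.00253 nm
lambda' = 0.0473 + 0.00253
= 0.04983 nm

0.04983


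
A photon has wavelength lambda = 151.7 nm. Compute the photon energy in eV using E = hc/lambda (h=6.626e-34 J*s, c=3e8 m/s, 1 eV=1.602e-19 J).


E = hc / lambda
= (6.626e-34)(3e8) / (151.7e-9)
= 1.9878e-25 / 1.5170e-07
= 1.3103e-18 J
Converting to eV: 1.3103e-18 / 1.602e-19
= 8.1795 eV

8.1795


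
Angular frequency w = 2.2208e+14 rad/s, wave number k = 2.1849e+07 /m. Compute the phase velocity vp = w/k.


vp = w / k
= 2.2208e+14 / 2.1849e+07
= 1.0164e+07 m/s

1.0164e+07


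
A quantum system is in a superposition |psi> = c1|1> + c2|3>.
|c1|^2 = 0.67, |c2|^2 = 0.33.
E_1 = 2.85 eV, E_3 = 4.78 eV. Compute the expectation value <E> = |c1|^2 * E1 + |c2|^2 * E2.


<E> = |c1|^2 * E1 + |c2|^2 * E2
= 0.67 * 2.85 + 0.33 * 4.78
= 1.9095 + 1.5774
= 3.4869 eV

3.4869


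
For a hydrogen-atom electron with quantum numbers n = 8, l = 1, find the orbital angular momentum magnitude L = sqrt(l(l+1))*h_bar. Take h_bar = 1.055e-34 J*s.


L = sqrt(l*(l+1)) * h_bar
= sqrt(1 * 2) * 1.055e-34
= sqrt(2) * 1.055e-34
= 1.4142 * 1.055e-34
= 1.4920e-34 J*s

1.4920e-34


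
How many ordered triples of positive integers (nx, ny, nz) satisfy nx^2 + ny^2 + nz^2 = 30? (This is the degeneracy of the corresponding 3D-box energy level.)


Enumerate all (nx, ny, nz) with nx^2 + ny^2 + nz^2 = 30:
(1,2,5)
(1,5,2)
(2,1,5)
(2,5,1)
(5,1,2)
(5,2,1)
Total degeneracy = 6

6


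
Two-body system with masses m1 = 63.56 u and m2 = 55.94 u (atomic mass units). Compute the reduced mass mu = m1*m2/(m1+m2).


mu = m1 * m2 / (m1 + m2)
= 63.56 * 55.94 / (63.56 + 55.94)
= 3555.5464 / 119.5
= 29.7535 u

29.7535


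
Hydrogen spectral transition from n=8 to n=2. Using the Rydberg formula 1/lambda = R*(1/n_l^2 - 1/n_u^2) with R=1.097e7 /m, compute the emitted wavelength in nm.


1/lambda = R * (1/n_l^2 - 1/n_u^2)
= 1.097e7 * (1/2^2 - 1/8^2)
= 1.097e7 * (0.25 - 0.015625)
= 1.097e7 * 0.234375
= 2.5711e+06 /m
lambda = 1 / 2.5711e+06 = 388.9395 nm

388.9395


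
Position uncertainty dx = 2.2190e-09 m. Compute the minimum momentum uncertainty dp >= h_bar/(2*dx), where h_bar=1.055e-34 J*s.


dp = h_bar / (2 * dx)
= 1.055e-34 / (2 * 2.2190e-09)
= 1.055e-34 / 4.4380e-09
= 2.3772e-26 kg*m/s

2.3772e-26


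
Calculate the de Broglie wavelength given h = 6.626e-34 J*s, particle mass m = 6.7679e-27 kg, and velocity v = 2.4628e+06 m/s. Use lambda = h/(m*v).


lambda = h / (m * v)
= 6.626e-34 / (6.7679e-27 * 2.4628e+06)
= 6.626e-34 / 1.6668e-20
= 3.9753e-14 m

3.9753e-14


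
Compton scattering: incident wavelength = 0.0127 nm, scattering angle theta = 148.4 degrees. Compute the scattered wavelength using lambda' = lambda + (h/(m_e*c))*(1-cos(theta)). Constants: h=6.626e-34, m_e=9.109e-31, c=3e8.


Compton wavelength: h/(m_e*c) = 2.4247e-12 m
d_lambda = 2.4247e-12 * (1 - cos(148.4 deg))
= 2.4247e-12 * 1.851727
= 4.4899e-12 m = 0.00449 nm
lambda' = 0.0127 + 0.00449
= 0.01719 nm

0.01719


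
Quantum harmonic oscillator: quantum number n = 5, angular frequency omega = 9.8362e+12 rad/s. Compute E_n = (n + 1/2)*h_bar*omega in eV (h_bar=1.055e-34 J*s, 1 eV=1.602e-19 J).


E = (n + 1/2) * h_bar * omega
= (5 + 0.5) * 1.055e-34 * 9.8362e+12
= 5.5 * 1.0377e-21
= 5.7075e-21 J
= 0.0356 eV

0.0356


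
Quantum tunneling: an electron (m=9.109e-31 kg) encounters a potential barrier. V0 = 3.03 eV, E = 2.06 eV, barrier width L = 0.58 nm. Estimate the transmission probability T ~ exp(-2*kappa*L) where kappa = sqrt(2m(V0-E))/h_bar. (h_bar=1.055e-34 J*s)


V0 - E = 0.97 eV = 1.5539e-19 J
kappa = sqrt(2 * m * (V0-E)) / h_bar
= sqrt(2 * 9.109e-31 * 1.5539e-19) / 1.055e-34
= 5.0433e+09 /m
2*kappa*L = 2 * 5.0433e+09 * 0.58e-9
= 5.8502
T = exp(-5.8502) = 2.879234e-03

2.879234e-03


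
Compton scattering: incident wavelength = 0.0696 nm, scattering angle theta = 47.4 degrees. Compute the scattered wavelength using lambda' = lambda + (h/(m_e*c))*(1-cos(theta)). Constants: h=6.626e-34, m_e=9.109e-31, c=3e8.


Compton wavelength: h/(m_e*c) = 2.4247e-12 m
d_lambda = 2.4247e-12 * (1 - cos(47.4 deg))
= 2.4247e-12 * 0.323124
= 7.8348e-13 m = 0.000783 nm
lambda' = 0.0696 + 0.000783
= 0.070383 nm

0.070383


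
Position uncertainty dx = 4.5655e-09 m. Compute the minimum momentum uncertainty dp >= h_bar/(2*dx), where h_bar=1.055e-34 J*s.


dp = h_bar / (2 * dx)
= 1.055e-34 / (2 * 4.5655e-09)
= 1.055e-34 / 9.1310e-09
= 1.1554e-26 kg*m/s

1.1554e-26


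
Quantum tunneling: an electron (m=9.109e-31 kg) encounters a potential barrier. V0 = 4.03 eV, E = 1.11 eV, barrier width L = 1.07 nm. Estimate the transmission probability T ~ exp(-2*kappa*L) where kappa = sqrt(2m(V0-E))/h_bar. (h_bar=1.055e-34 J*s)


V0 - E = 2.92 eV = 4.6778e-19 J
kappa = sqrt(2 * m * (V0-E)) / h_bar
= sqrt(2 * 9.109e-31 * 4.6778e-19) / 1.055e-34
= 8.7503e+09 /m
2*kappa*L = 2 * 8.7503e+09 * 1.07e-9
= 18.7255
T = exp(-18.7255) = 7.372273e-09

7.372273e-09


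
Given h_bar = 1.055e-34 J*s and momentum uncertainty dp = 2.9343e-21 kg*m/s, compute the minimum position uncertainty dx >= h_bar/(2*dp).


dx = h_bar / (2 * dp)
= 1.055e-34 / (2 * 2.9343e-21)
= 1.055e-34 / 5.8686e-21
= 1.7977e-14 m

1.7977e-14


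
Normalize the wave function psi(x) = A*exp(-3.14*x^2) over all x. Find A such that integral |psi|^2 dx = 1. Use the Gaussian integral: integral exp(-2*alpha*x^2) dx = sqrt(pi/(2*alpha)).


integral |psi|^2 dx = A^2 * sqrt(pi/(2*alpha)) = 1
A^2 = sqrt(2*alpha/pi)
= sqrt(2 * 3.14 / pi)
= 1.413855
A = sqrt(1.413855)
= 1.1891

1.1891


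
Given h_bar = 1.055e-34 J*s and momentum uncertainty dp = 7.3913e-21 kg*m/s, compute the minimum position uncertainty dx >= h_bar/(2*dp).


dx = h_bar / (2 * dp)
= 1.055e-34 / (2 * 7.3913e-21)
= 1.055e-34 / 1.4783e-20
= 7.1368e-15 m

7.1368e-15


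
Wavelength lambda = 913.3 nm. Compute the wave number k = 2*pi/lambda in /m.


k = 2 * pi / lambda
= 6.2832 / (913.3e-9)
= 6.2832 / 9.1330e-07
= 6.8797e+06 /m

6.8797e+06


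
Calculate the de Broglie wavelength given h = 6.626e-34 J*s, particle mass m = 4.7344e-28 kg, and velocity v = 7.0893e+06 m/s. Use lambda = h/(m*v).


lambda = h / (m * v)
= 6.626e-34 / (4.7344e-28 * 7.0893e+06)
= 6.626e-34 / 3.3564e-21
= 1.9742e-13 m

1.9742e-13


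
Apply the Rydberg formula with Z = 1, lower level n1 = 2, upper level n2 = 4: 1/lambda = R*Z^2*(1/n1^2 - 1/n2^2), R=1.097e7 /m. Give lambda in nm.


1/lambda = R * Z^2 * (1/n1^2 - 1/n2^2)
= 1.097e7 * 1^2 * (1/2^2 - 1/4^2)
= 1.097e7 * 1 * (0.25 - 0.0625)
= 2.0569e+06 /m
lambda = 1 / 2.0569e+06
= 486.1744 nm

486.1744


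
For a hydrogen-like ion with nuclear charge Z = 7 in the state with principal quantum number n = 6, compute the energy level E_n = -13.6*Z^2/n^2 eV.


E_n = -13.6 * Z^2 / n^2
= -13.6 * 7^2 / 6^2
= -13.6 * 49 / 36
= -18.5111 eV

-18.5111


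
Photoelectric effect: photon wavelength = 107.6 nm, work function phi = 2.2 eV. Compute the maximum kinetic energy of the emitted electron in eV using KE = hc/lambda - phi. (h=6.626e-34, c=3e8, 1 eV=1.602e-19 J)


E_photon = hc / lambda
= (6.626e-34)(3e8) / (107.6e-9)
= 1.8474e-18 J
= 11.5318 eV
KE = E_photon - phi
= 11.5318 - 2.2
= 9.3318 eV

9.3318


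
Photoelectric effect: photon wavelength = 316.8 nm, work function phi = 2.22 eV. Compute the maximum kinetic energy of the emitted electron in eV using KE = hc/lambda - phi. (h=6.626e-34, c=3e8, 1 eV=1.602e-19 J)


E_photon = hc / lambda
= (6.626e-34)(3e8) / (316.8e-9)
= 6.2746e-19 J
= 3.9167 eV
KE = E_photon - phi
= 3.9167 - 2.22
= 1.6967 eV

1.6967


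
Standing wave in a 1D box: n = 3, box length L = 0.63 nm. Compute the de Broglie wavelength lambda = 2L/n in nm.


lambda = 2L / n
= 2 * 0.63 / 3
= 1.26 / 3
= 0.42 nm

0.42


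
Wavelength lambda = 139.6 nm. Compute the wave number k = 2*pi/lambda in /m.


k = 2 * pi / lambda
= 6.2832 / (139.6e-9)
= 6.2832 / 1.3960e-07
= 4.5008e+07 /m

4.5008e+07


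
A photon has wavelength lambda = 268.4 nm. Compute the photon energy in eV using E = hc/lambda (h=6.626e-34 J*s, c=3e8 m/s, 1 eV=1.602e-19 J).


E = hc / lambda
= (6.626e-34)(3e8) / (268.4e-9)
= 1.9878e-25 / 2.6840e-07
= 7.4061e-19 J
Converting to eV: 7.4061e-19 / 1.602e-19
= 4.623 eV

4.623


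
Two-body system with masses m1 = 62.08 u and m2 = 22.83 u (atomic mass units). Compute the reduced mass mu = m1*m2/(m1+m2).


mu = m1 * m2 / (m1 + m2)
= 62.08 * 22.83 / (62.08 + 22.83)
= 1417.2864 / 84.91
= 16.6916 u

16.6916


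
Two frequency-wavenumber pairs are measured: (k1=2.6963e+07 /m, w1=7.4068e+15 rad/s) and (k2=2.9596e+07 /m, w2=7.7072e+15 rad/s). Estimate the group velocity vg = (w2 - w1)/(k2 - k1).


vg = (w2 - w1) / (k2 - k1)
= (7.7072e+15 - 7.4068e+15) / (2.9596e+07 - 2.6963e+07)
= 3.0040e+14 / 2.6330e+06
= 1.1409e+08 m/s

1.1409e+08


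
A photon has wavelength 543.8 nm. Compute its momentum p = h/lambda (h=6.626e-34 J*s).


p = h / lambda
= 6.626e-34 / (543.8e-9)
= 6.626e-34 / 5.4380e-07
= 1.2185e-27 kg*m/s

1.2185e-27


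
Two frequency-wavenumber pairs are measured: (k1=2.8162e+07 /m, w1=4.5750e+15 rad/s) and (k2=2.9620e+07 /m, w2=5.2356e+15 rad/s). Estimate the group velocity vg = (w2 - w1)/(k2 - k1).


vg = (w2 - w1) / (k2 - k1)
= (5.2356e+15 - 4.5750e+15) / (2.9620e+07 - 2.8162e+07)
= 6.6060e+14 / 1.4580e+06
= 4.5309e+08 m/s

4.5309e+08


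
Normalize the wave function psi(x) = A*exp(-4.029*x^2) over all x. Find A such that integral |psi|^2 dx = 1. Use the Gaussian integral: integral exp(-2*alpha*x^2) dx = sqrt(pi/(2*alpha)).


integral |psi|^2 dx = A^2 * sqrt(pi/(2*alpha)) = 1
A^2 = sqrt(2*alpha/pi)
= sqrt(2 * 4.029 / pi)
= 1.601543
A = sqrt(1.601543)
= 1.2655

1.2655


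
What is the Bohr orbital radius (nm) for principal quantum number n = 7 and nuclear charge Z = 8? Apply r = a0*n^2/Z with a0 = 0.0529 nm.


r = a0 * n^2 / Z
= 0.0529 * 7^2 / 8
= 0.0529 * 49 / 8
= 0.324 nm

0.324


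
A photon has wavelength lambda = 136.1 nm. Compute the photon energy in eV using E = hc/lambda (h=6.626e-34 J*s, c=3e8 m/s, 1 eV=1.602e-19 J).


E = hc / lambda
= (6.626e-34)(3e8) / (136.1e-9)
= 1.9878e-25 / 1.3610e-07
= 1.4605e-18 J
Converting to eV: 1.4605e-18 / 1.602e-19
= 9.117 eV

9.117


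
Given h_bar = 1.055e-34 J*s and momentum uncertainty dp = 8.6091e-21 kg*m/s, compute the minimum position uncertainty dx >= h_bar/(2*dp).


dx = h_bar / (2 * dp)
= 1.055e-34 / (2 * 8.6091e-21)
= 1.055e-34 / 1.7218e-20
= 6.1272e-15 m

6.1272e-15


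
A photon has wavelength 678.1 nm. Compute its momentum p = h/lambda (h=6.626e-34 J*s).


p = h / lambda
= 6.626e-34 / (678.1e-9)
= 6.626e-34 / 6.7810e-07
= 9.7714e-28 kg*m/s

9.7714e-28


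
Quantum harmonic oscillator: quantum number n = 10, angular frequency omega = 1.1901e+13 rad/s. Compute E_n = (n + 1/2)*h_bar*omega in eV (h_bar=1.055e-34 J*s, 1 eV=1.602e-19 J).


E = (n + 1/2) * h_bar * omega
= (10 + 0.5) * 1.055e-34 * 1.1901e+13
= 10.5 * 1.2556e-21
= 1.3183e-20 J
= 0.0823 eV

0.0823


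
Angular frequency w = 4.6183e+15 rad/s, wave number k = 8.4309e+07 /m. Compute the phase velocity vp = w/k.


vp = w / k
= 4.6183e+15 / 8.4309e+07
= 5.4778e+07 m/s

5.4778e+07


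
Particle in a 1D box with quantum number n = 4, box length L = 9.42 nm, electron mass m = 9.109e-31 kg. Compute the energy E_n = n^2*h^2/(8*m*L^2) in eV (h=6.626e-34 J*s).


E = n^2 * h^2 / (8 * m * L^2)
= 4^2 * (6.626e-34)^2 / (8 * 9.109e-31 * (9.42e-9)^2)
= 16 * 4.3904e-67 / (8 * 9.109e-31 * 8.8736e-17)
= 1.0863e-20 J
= 0.0678 eV

0.0678


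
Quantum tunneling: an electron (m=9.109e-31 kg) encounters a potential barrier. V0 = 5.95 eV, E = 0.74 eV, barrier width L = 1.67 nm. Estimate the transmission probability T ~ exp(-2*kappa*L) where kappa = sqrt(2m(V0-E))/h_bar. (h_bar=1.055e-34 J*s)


V0 - E = 5.21 eV = 8.3464e-19 J
kappa = sqrt(2 * m * (V0-E)) / h_bar
= sqrt(2 * 9.109e-31 * 8.3464e-19) / 1.055e-34
= 1.1688e+10 /m
2*kappa*L = 2 * 1.1688e+10 * 1.67e-9
= 39.0386
T = exp(-39.0386) = 1.111072e-17

1.111072e-17


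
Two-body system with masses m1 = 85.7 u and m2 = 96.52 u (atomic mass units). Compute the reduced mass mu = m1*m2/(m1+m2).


mu = m1 * m2 / (m1 + m2)
= 85.7 * 96.52 / (85.7 + 96.52)
= 8271.764 / 182.22
= 45.3944 u

45.3944


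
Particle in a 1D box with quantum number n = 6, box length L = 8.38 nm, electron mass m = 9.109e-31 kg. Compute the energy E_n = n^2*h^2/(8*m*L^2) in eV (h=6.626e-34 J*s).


E = n^2 * h^2 / (8 * m * L^2)
= 6^2 * (6.626e-34)^2 / (8 * 9.109e-31 * (8.38e-9)^2)
= 36 * 4.3904e-67 / (8 * 9.109e-31 * 7.0224e-17)
= 3.0886e-20 J
= 0.1928 eV

0.1928


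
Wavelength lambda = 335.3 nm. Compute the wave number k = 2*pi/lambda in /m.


k = 2 * pi / lambda
= 6.2832 / (335.3e-9)
= 6.2832 / 3.3530e-07
= 1.8739e+07 /m

1.8739e+07


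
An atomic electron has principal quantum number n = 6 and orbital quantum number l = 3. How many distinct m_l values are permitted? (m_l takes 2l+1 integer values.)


m_l ranges from -l to +l in integer steps
So m_l goes from -3 to +3
Count = 2l + 1 = 2*3 + 1
= 7

7


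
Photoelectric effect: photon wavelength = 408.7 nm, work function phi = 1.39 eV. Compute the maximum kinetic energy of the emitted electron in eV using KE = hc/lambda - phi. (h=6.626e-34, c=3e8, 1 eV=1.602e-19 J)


E_photon = hc / lambda
= (6.626e-34)(3e8) / (408.7e-9)
= 4.8637e-19 J
= 3.036 eV
KE = E_photon - phi
= 3.036 - 1.39
= 1.646 eV

1.646


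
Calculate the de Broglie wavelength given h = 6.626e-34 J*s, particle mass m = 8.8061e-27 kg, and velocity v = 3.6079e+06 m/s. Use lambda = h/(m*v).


lambda = h / (m * v)
= 6.626e-34 / (8.8061e-27 * 3.6079e+06)
= 6.626e-34 / 3.1772e-20
= 2.0855e-14 m

2.0855e-14


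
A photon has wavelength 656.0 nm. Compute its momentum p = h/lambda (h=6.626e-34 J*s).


p = h / lambda
= 6.626e-34 / (656.0e-9)
= 6.626e-34 / 6.5600e-07
= 1.0101e-27 kg*m/s

1.0101e-27


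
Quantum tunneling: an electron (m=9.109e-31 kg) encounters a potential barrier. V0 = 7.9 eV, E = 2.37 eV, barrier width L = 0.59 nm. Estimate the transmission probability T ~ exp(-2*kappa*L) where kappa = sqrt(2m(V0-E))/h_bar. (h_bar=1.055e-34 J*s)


V0 - E = 5.53 eV = 8.8591e-19 J
kappa = sqrt(2 * m * (V0-E)) / h_bar
= sqrt(2 * 9.109e-31 * 8.8591e-19) / 1.055e-34
= 1.2042e+10 /m
2*kappa*L = 2 * 1.2042e+10 * 0.59e-9
= 14.2093
T = exp(-14.2093) = 6.744732e-07

6.744732e-07


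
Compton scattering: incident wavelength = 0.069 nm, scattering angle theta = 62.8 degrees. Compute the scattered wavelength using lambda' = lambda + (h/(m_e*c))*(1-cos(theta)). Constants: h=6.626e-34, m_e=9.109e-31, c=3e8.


Compton wavelength: h/(m_e*c) = 2.4247e-12 m
d_lambda = 2.4247e-12 * (1 - cos(62.8 deg))
= 2.4247e-12 * 0.542902
= 1.3164e-12 m = 0.001316 nm
lambda' = 0.069 + 0.001316
= 0.070316 nm

0.070316


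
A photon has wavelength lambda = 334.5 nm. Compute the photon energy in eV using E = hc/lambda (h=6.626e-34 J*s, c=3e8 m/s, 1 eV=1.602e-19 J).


E = hc / lambda
= (6.626e-34)(3e8) / (334.5e-9)
= 1.9878e-25 / 3.3450e-07
= 5.9426e-19 J
Converting to eV: 5.9426e-19 / 1.602e-19
= 3.7095 eV

3.7095


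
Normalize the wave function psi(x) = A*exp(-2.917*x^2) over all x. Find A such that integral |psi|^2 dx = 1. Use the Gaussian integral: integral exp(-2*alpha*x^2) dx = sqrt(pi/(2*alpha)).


integral |psi|^2 dx = A^2 * sqrt(pi/(2*alpha)) = 1
A^2 = sqrt(2*alpha/pi)
= sqrt(2 * 2.917 / pi)
= 1.362725
A = sqrt(1.362725)
= 1.1674

1.1674


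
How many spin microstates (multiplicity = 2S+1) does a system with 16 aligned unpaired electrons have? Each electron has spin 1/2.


Total spin S = N * (1/2) = 16 * 0.5 = 8.0
Spin multiplicity = 2S + 1
= 2 * 8.0 + 1
= 17

17


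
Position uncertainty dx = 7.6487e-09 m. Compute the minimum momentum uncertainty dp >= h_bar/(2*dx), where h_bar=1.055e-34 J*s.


dp = h_bar / (2 * dx)
= 1.055e-34 / (2 * 7.6487e-09)
= 1.055e-34 / 1.5297e-08
= 6.8966e-27 kg*m/s

6.8966e-27


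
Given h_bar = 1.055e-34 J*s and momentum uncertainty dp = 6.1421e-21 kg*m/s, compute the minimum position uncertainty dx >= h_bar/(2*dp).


dx = h_bar / (2 * dp)
= 1.055e-34 / (2 * 6.1421e-21)
= 1.055e-34 / 1.2284e-20
= 8.5883e-15 m

8.5883e-15


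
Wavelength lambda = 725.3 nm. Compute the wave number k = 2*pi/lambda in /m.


k = 2 * pi / lambda
= 6.2832 / (725.3e-9)
= 6.2832 / 7.2530e-07
= 8.6629e+06 /m

8.6629e+06


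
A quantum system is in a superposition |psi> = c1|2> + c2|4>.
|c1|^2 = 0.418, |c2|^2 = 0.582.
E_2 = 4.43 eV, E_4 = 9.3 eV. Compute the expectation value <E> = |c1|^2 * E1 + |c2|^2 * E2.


<E> = |c1|^2 * E1 + |c2|^2 * E2
= 0.418 * 4.43 + 0.582 * 9.3
= 1.8517 + 5.4126
= 7.2643 eV

7.2643


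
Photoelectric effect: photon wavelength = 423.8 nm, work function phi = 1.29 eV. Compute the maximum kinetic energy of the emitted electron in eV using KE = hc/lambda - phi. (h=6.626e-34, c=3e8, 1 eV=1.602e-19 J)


E_photon = hc / lambda
= (6.626e-34)(3e8) / (423.8e-9)
= 4.6904e-19 J
= 2.9279 eV
KE = E_photon - phi
= 2.9279 - 1.29
= 1.6379 eV

1.6379


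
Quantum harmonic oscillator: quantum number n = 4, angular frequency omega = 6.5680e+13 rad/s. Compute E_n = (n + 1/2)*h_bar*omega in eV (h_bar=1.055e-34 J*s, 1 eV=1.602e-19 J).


E = (n + 1/2) * h_bar * omega
= (4 + 0.5) * 1.055e-34 * 6.5680e+13
= 4.5 * 6.9292e-21
= 3.1182e-20 J
= 0.1946 eV

0.1946


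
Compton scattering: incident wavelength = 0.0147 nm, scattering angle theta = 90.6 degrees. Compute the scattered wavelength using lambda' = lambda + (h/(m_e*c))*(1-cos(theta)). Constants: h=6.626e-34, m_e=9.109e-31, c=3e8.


Compton wavelength: h/(m_e*c) = 2.4247e-12 m
d_lambda = 2.4247e-12 * (1 - cos(90.6 deg))
= 2.4247e-12 * 1.010472
= 2.4501e-12 m = 0.00245 nm
lambda' = 0.0147 + 0.00245
= 0.01715 nm

0.01715


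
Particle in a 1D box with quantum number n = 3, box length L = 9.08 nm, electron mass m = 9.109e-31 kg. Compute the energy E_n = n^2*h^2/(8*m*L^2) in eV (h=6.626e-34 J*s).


E = n^2 * h^2 / (8 * m * L^2)
= 3^2 * (6.626e-34)^2 / (8 * 9.109e-31 * (9.08e-9)^2)
= 9 * 4.3904e-67 / (8 * 9.109e-31 * 8.2446e-17)
= 6.5768e-21 J
= 0.0411 eV

0.0411


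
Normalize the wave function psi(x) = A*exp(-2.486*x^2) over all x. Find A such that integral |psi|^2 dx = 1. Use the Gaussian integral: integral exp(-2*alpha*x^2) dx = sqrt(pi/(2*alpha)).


integral |psi|^2 dx = A^2 * sqrt(pi/(2*alpha)) = 1
A^2 = sqrt(2*alpha/pi)
= sqrt(2 * 2.486 / pi)
= 1.258029
A = sqrt(1.258029)
= 1.1216

1.1216


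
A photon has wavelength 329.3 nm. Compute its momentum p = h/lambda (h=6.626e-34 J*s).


p = h / lambda
= 6.626e-34 / (329.3e-9)
= 6.626e-34 / 3.2930e-07
= 2.0121e-27 kg*m/s

2.0121e-27


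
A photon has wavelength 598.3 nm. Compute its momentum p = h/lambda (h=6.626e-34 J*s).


p = h / lambda
= 6.626e-34 / (598.3e-9)
= 6.626e-34 / 5.9830e-07
= 1.1075e-27 kg*m/s

1.1075e-27


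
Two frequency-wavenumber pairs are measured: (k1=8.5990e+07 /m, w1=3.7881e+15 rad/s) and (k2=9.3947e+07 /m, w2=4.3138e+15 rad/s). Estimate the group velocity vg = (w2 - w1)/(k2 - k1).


vg = (w2 - w1) / (k2 - k1)
= (4.3138e+15 - 3.7881e+15) / (9.3947e+07 - 8.5990e+07)
= 5.2570e+14 / 7.9570e+06
= 6.6068e+07 m/s

6.6068e+07


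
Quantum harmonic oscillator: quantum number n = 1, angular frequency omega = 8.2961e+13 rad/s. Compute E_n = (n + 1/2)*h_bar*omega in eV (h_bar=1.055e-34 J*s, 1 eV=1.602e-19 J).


E = (n + 1/2) * h_bar * omega
= (1 + 0.5) * 1.055e-34 * 8.2961e+13
= 1.5 * 8.7524e-21
= 1.3129e-20 J
= 0.082 eV

0.082


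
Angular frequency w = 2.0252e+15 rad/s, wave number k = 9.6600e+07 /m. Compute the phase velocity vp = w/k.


vp = w / k
= 2.0252e+15 / 9.6600e+07
= 2.0965e+07 m/s

2.0965e+07


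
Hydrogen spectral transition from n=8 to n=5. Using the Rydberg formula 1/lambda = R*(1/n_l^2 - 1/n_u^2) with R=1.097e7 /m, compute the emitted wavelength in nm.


1/lambda = R * (1/n_l^2 - 1/n_u^2)
= 1.097e7 * (1/5^2 - 1/8^2)
= 1.097e7 * (0.04 - 0.015625)
= 1.097e7 * 0.024375
= 2.6739e+05 /m
lambda = 1 / 2.6739e+05 = 3739.8032 nm

3739.8032


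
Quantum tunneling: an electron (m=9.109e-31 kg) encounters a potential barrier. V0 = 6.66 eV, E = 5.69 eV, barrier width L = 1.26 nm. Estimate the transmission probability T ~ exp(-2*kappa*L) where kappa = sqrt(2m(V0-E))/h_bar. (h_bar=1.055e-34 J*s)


V0 - E = 0.97 eV = 1.5539e-19 J
kappa = sqrt(2 * m * (V0-E)) / h_bar
= sqrt(2 * 9.109e-31 * 1.5539e-19) / 1.055e-34
= 5.0433e+09 /m
2*kappa*L = 2 * 5.0433e+09 * 1.26e-9
= 12.7091
T = exp(-12.7091) = 3.023419e-06

3.023419e-06


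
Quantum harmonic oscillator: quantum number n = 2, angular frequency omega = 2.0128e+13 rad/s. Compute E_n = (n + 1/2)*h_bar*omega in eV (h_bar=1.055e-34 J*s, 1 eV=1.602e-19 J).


E = (n + 1/2) * h_bar * omega
= (2 + 0.5) * 1.055e-34 * 2.0128e+13
= 2.5 * 2.1235e-21
= 5.3088e-21 J
= 0.0331 eV

0.0331


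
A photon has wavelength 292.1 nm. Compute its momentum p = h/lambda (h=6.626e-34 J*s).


p = h / lambda
= 6.626e-34 / (292.1e-9)
= 6.626e-34 / 2.9210e-07
= 2.2684e-27 kg*m/s

2.2684e-27


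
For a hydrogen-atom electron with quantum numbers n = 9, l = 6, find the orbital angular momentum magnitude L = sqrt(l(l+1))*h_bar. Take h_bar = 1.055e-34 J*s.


L = sqrt(l*(l+1)) * h_bar
= sqrt(6 * 7) * 1.055e-34
= sqrt(42) * 1.055e-34
= 6.4807 * 1.055e-34
= 6.8372e-34 J*s

6.8372e-34


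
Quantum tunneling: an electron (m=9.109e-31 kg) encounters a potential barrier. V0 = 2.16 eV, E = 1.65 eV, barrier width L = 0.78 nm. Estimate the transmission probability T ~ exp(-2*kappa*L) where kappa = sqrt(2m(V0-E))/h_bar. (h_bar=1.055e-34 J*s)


V0 - E = 0.51 eV = 8.1702e-20 J
kappa = sqrt(2 * m * (V0-E)) / h_bar
= sqrt(2 * 9.109e-31 * 8.1702e-20) / 1.055e-34
= 3.6569e+09 /m
2*kappa*L = 2 * 3.6569e+09 * 0.78e-9
= 5.7048
T = exp(-5.7048) = 3.330013e-03

3.330013e-03


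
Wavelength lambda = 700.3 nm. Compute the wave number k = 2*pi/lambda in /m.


k = 2 * pi / lambda
= 6.2832 / (700.3e-9)
= 6.2832 / 7.0030e-07
= 8.9721e+06 /m

8.9721e+06


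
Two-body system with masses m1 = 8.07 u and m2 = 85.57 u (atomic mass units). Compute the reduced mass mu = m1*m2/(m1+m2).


mu = m1 * m2 / (m1 + m2)
= 8.07 * 85.57 / (8.07 + 85.57)
= 690.5499 / 93.64
= 7.3745 u

7.3745


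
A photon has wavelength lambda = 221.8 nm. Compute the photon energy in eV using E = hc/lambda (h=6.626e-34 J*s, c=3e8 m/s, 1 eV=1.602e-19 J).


E = hc / lambda
= (6.626e-34)(3e8) / (221.8e-9)
= 1.9878e-25 / 2.2180e-07
= 8.9621e-19 J
Converting to eV: 8.9621e-19 / 1.602e-19
= 5.5943 eV

5.5943


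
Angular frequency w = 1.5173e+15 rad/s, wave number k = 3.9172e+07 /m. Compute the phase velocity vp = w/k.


vp = w / k
= 1.5173e+15 / 3.9172e+07
= 3.8734e+07 m/s

3.8734e+07


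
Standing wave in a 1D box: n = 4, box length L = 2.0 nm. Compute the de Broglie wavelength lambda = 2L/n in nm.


lambda = 2L / n
= 2 * 2.0 / 4
= 4.0 / 4
= 1.0 nm

1.0


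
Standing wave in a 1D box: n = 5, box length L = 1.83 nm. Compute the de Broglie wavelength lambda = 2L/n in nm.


lambda = 2L / n
= 2 * 1.83 / 5
= 3.66 / 5
= 0.732 nm

0.732


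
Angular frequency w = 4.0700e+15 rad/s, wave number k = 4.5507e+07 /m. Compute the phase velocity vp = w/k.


vp = w / k
= 4.0700e+15 / 4.5507e+07
= 8.9437e+07 m/s

8.9437e+07


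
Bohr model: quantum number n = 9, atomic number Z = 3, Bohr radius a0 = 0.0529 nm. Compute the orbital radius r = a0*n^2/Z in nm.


r = a0 * n^2 / Z
= 0.0529 * 9^2 / 3
= 0.0529 * 81 / 3
= 1.4283 nm

1.4283


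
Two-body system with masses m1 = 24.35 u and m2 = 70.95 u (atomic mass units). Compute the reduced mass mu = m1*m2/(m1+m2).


mu = m1 * m2 / (m1 + m2)
= 24.35 * 70.95 / (24.35 + 70.95)
= 1727.6325 / 95.3
= 18.1284 u

18.1284


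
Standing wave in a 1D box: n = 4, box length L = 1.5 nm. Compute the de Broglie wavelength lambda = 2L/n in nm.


lambda = 2L / n
= 2 * 1.5 / 4
= 3.0 / 4
= 0.75 nm

0.75


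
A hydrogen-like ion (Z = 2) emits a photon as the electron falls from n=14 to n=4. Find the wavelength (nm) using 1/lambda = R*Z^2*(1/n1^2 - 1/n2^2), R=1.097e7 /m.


1/lambda = R * Z^2 * (1/n1^2 - 1/n2^2)
= 1.097e7 * 2^2 * (1/4^2 - 1/14^2)
= 1.097e7 * 4 * (0.0625 - 0.005102)
= 2.5186e+06 /m
lambda = 1 / 2.5186e+06
= 397.0424 nm

397.0424


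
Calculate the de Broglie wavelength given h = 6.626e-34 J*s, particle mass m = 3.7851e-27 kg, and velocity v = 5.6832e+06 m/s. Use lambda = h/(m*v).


lambda = h / (m * v)
= 6.626e-34 / (3.7851e-27 * 5.6832e+06)
= 6.626e-34 / 2.1511e-20
= 3.0802e-14 m

3.0802e-14


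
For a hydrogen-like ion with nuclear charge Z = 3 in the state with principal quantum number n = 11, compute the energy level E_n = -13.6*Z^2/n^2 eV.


E_n = -13.6 * Z^2 / n^2
= -13.6 * 3^2 / 11^2
= -13.6 * 9 / 121
= -1.0116 eV

-1.0116


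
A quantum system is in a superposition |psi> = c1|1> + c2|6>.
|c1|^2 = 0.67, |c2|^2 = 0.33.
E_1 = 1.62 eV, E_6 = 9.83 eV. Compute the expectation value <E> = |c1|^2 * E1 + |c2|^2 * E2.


<E> = |c1|^2 * E1 + |c2|^2 * E2
= 0.67 * 1.62 + 0.33 * 9.83
= 1.0854 + 3.2439
= 4.3293 eV

4.3293


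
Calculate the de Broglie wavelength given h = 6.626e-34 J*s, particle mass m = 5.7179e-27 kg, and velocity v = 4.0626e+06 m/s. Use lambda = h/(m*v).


lambda = h / (m * v)
= 6.626e-34 / (5.7179e-27 * 4.0626e+06)
= 6.626e-34 / 2.3230e-20
= 2.8524e-14 m

2.8524e-14


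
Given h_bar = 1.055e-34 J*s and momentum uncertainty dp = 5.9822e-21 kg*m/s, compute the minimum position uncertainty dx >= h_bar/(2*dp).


dx = h_bar / (2 * dp)
= 1.055e-34 / (2 * 5.9822e-21)
= 1.055e-34 / 1.1964e-20
= 8.8178e-15 m

8.8178e-15


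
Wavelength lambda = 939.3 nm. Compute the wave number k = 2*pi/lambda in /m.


k = 2 * pi / lambda
= 6.2832 / (939.3e-9)
= 6.2832 / 9.3930e-07
= 6.6892e+06 /m

6.6892e+06


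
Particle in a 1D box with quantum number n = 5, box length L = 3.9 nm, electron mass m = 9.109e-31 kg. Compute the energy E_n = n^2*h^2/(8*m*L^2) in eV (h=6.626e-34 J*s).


E = n^2 * h^2 / (8 * m * L^2)
= 5^2 * (6.626e-34)^2 / (8 * 9.109e-31 * (3.9e-9)^2)
= 25 * 4.3904e-67 / (8 * 9.109e-31 * 1.5210e-17)
= 9.9027e-20 J
= 0.6181 eV

0.6181


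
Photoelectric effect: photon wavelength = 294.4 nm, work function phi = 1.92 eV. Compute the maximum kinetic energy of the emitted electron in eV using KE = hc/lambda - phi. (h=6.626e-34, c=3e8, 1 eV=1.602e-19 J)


E_photon = hc / lambda
= (6.626e-34)(3e8) / (294.4e-9)
= 6.7520e-19 J
= 4.2148 eV
KE = E_photon - phi
= 4.2148 - 1.92
= 2.2948 eV

2.2948


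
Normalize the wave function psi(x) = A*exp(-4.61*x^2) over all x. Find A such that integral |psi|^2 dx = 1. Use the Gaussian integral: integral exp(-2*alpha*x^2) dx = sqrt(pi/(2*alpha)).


integral |psi|^2 dx = A^2 * sqrt(pi/(2*alpha)) = 1
A^2 = sqrt(2*alpha/pi)
= sqrt(2 * 4.61 / pi)
= 1.713131
A = sqrt(1.713131)
= 1.3089

1.3089


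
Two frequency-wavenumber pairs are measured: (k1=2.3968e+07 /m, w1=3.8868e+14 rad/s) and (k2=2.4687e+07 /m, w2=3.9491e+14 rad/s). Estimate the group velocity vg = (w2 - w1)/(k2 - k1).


vg = (w2 - w1) / (k2 - k1)
= (3.9491e+14 - 3.8868e+14) / (2.4687e+07 - 2.3968e+07)
= 6.2300e+12 / 7.1900e+05
= 8.6648e+06 m/s

8.6648e+06


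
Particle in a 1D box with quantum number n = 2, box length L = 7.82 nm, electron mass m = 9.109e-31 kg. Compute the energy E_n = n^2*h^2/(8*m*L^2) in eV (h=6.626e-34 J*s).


E = n^2 * h^2 / (8 * m * L^2)
= 2^2 * (6.626e-34)^2 / (8 * 9.109e-31 * (7.82e-9)^2)
= 4 * 4.3904e-67 / (8 * 9.109e-31 * 6.1152e-17)
= 3.9408e-21 J
= 0.0246 eV

0.0246


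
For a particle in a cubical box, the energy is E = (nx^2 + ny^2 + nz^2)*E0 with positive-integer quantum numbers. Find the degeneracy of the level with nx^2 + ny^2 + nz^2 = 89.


Enumerate all (nx, ny, nz) with nx^2 + ny^2 + nz^2 = 89:
(2,2,9)
(2,6,7)
(2,7,6)
(2,9,2)
(3,4,8)
(3,8,4)
(4,3,8)
(4,8,3)
(6,2,7)
(6,7,2)
(7,2,6)
(7,6,2)
(8,3,4)
(8,4,3)
(9,2,2)
Total degeneracy = 15

15


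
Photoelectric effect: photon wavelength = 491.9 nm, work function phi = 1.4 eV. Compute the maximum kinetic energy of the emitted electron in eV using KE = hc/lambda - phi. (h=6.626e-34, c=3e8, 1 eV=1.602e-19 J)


E_photon = hc / lambda
= (6.626e-34)(3e8) / (491.9e-9)
= 4.0411e-19 J
= 2.5225 eV
KE = E_photon - phi
= 2.5225 - 1.4
= 1.1225 eV

1.1225


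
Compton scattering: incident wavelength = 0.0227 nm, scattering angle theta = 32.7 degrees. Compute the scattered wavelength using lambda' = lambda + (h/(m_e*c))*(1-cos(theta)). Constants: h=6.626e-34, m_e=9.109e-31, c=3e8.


Compton wavelength: h/(m_e*c) = 2.4247e-12 m
d_lambda = 2.4247e-12 * (1 - cos(32.7 deg))
= 2.4247e-12 * 0.158489
= 3.8429e-13 m = 0.000384 nm
lambda' = 0.0227 + 0.000384
= 0.023084 nm

0.023084


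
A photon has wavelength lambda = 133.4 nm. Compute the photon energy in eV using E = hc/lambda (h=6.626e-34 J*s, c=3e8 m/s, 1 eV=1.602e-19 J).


E = hc / lambda
= (6.626e-34)(3e8) / (133.4e-9)
= 1.9878e-25 / 1.3340e-07
= 1.4901e-18 J
Converting to eV: 1.4901e-18 / 1.602e-19
= 9.3015 eV

9.3015


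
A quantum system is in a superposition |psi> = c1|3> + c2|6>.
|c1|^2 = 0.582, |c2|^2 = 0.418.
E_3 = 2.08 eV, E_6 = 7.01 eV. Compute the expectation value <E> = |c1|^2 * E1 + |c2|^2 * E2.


<E> = |c1|^2 * E1 + |c2|^2 * E2
= 0.582 * 2.08 + 0.418 * 7.01
= 1.2106 + 2.9302
= 4.1407 eV

4.1407


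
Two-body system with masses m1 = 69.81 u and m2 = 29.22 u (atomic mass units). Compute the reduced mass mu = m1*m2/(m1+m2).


mu = m1 * m2 / (m1 + m2)
= 69.81 * 29.22 / (69.81 + 29.22)
= 2039.8482 / 99.03
= 20.5983 u

20.5983


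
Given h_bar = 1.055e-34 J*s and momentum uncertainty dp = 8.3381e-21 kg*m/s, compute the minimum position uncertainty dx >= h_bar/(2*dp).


dx = h_bar / (2 * dp)
= 1.055e-34 / (2 * 8.3381e-21)
= 1.055e-34 / 1.6676e-20
= 6.3264e-15 m

6.3264e-15


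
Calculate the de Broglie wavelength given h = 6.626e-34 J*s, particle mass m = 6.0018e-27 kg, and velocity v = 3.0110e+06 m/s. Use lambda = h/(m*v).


lambda = h / (m * v)
= 6.626e-34 / (6.0018e-27 * 3.0110e+06)
= 6.626e-34 / 1.8071e-20
= 3.6666e-14 m

3.6666e-14


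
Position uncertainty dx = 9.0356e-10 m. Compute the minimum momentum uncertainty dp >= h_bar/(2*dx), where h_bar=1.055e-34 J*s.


dp = h_bar / (2 * dx)
= 1.055e-34 / (2 * 9.0356e-10)
= 1.055e-34 / 1.8071e-09
= 5.8380e-26 kg*m/s

5.8380e-26


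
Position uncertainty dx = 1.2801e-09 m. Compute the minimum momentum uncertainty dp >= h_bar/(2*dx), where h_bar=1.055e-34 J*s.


dp = h_bar / (2 * dx)
= 1.055e-34 / (2 * 1.2801e-09)
= 1.055e-34 / 2.5602e-09
= 4.1208e-26 kg*m/s

4.1208e-26


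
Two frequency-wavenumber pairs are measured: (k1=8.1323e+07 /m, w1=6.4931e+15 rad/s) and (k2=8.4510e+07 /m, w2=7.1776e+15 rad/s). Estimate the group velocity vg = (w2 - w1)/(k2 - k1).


vg = (w2 - w1) / (k2 - k1)
= (7.1776e+15 - 6.4931e+15) / (8.4510e+07 - 8.1323e+07)
= 6.8450e+14 / 3.1870e+06
= 2.1478e+08 m/s

2.1478e+08


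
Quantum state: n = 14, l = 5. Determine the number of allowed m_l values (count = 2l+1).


m_l ranges from -l to +l in integer steps
So m_l goes from -5 to +5
Count = 2l + 1 = 2*5 + 1
= 11

11


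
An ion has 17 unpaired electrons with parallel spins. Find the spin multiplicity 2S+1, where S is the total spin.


Total spin S = N * (1/2) = 17 * 0.5 = 8.5
Spin multiplicity = 2S + 1
= 2 * 8.5 + 1
= 18

18


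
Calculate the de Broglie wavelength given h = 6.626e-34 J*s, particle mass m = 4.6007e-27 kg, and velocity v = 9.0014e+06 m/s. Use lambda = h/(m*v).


lambda = h / (m * v)
= 6.626e-34 / (4.6007e-27 * 9.0014e+06)
= 6.626e-34 / 4.1413e-20
= 1.6000e-14 m

1.6000e-14


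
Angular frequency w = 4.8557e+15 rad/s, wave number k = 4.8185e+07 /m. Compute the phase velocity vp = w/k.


vp = w / k
= 4.8557e+15 / 4.8185e+07
= 1.0077e+08 m/s

1.0077e+08


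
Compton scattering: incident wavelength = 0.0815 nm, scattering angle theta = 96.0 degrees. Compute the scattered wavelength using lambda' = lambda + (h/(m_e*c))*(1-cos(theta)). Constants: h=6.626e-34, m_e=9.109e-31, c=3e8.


Compton wavelength: h/(m_e*c) = 2.4247e-12 m
d_lambda = 2.4247e-12 * (1 - cos(96.0 deg))
= 2.4247e-12 * 1.104528
= 2.6782e-12 m = 0.002678 nm
lambda' = 0.0815 + 0.002678
= 0.084178 nm

0.084178


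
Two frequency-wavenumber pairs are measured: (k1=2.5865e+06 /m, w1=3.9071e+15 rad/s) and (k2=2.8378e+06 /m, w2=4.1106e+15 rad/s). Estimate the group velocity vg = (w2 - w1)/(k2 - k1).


vg = (w2 - w1) / (k2 - k1)
= (4.1106e+15 - 3.9071e+15) / (2.8378e+06 - 2.5865e+06)
= 2.0350e+14 / 2.5130e+05
= 8.0979e+08 m/s

8.0979e+08


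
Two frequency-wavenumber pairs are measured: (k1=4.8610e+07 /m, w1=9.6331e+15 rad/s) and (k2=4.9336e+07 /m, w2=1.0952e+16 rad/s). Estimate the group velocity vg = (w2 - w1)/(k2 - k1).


vg = (w2 - w1) / (k2 - k1)
= (1.0952e+16 - 9.6331e+15) / (4.9336e+07 - 4.8610e+07)
= 1.3189e+15 / 7.2600e+05
= 1.8167e+09 m/s

1.8167e+09


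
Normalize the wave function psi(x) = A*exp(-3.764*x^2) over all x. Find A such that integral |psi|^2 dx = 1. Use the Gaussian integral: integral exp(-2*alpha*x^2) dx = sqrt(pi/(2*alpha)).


integral |psi|^2 dx = A^2 * sqrt(pi/(2*alpha)) = 1
A^2 = sqrt(2*alpha/pi)
= sqrt(2 * 3.764 / pi)
= 1.547978
A = sqrt(1.547978)
= 1.2442

1.2442


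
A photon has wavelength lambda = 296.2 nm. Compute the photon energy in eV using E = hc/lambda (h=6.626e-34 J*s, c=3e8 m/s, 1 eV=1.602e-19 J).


E = hc / lambda
= (6.626e-34)(3e8) / (296.2e-9)
= 1.9878e-25 / 2.9620e-07
= 6.7110e-19 J
Converting to eV: 6.7110e-19 / 1.602e-19
= 4.1891 eV

4.1891


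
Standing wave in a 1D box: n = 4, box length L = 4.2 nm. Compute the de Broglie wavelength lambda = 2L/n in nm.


lambda = 2L / n
= 2 * 4.2 / 4
= 8.4 / 4
= 2.1 nm

2.1


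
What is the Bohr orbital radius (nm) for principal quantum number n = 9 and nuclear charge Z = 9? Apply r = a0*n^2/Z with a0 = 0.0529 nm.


r = a0 * n^2 / Z
= 0.0529 * 9^2 / 9
= 0.0529 * 81 / 9
= 0.4761 nm

0.4761


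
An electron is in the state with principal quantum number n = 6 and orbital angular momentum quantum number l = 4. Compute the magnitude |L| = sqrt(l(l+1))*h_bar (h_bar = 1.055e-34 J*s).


L = sqrt(l*(l+1)) * h_bar
= sqrt(4 * 5) * 1.055e-34
= sqrt(20) * 1.055e-34
= 4.4721 * 1.055e-34
= 4.7181e-34 J*s

4.7181e-34


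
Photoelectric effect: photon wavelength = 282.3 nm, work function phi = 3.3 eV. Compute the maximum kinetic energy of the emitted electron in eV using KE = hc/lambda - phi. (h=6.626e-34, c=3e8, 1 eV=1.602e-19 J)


E_photon = hc / lambda
= (6.626e-34)(3e8) / (282.3e-9)
= 7.0414e-19 J
= 4.3954 eV
KE = E_photon - phi
= 4.3954 - 3.3
= 1.0954 eV

1.0954


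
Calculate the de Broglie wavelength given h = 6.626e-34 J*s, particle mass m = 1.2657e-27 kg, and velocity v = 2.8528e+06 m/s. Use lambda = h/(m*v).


lambda = h / (m * v)
= 6.626e-34 / (1.2657e-27 * 2.8528e+06)
= 6.626e-34 / 3.6108e-21
= 1.8351e-13 m

1.8351e-13


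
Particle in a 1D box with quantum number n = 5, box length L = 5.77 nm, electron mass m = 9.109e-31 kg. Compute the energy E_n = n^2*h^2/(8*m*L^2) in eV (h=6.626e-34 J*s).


E = n^2 * h^2 / (8 * m * L^2)
= 5^2 * (6.626e-34)^2 / (8 * 9.109e-31 * (5.77e-9)^2)
= 25 * 4.3904e-67 / (8 * 9.109e-31 * 3.3293e-17)
= 4.5241e-20 J
= 0.2824 eV

0.2824


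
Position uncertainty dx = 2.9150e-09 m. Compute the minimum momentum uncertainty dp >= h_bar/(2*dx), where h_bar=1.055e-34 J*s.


dp = h_bar / (2 * dx)
= 1.055e-34 / (2 * 2.9150e-09)
= 1.055e-34 / 5.8300e-09
= 1.8096e-26 kg*m/s

1.8096e-26


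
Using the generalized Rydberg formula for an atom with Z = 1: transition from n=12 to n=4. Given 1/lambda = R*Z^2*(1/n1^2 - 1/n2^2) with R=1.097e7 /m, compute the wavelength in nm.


1/lambda = R * Z^2 * (1/n1^2 - 1/n2^2)
= 1.097e7 * 1^2 * (1/4^2 - 1/12^2)
= 1.097e7 * 1 * (0.0625 - 0.006944)
= 6.0944e+05 /m
lambda = 1 / 6.0944e+05
= 1640.8387 nm

1640.8387


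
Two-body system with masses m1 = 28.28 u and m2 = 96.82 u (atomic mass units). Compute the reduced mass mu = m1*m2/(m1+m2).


mu = m1 * m2 / (m1 + m2)
= 28.28 * 96.82 / (28.28 + 96.82)
= 2738.0696 / 125.1
= 21.887 u

21.887
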